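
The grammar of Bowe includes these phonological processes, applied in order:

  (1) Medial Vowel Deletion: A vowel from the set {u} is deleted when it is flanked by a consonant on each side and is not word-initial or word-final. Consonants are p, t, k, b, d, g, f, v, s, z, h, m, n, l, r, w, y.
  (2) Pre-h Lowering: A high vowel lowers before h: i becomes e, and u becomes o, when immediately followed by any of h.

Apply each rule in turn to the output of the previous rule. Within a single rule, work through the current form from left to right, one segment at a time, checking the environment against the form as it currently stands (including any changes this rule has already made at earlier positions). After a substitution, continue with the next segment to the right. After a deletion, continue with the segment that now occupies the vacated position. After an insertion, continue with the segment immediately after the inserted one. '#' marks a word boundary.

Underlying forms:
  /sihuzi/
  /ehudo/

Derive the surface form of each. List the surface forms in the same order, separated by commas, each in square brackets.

[sehzi], [ehdo]

/sihuzi/:
  (1) Medial Vowel Deletion: [sihuzi] → [sihzi]
  (2) Pre-h Lowering: [sihzi] → [sehzi]
/ehudo/:
  (1) Medial Vowel Deletion: [ehudo] → [ehdo]
  (2) Pre-h Lowering: no change — [ehdo]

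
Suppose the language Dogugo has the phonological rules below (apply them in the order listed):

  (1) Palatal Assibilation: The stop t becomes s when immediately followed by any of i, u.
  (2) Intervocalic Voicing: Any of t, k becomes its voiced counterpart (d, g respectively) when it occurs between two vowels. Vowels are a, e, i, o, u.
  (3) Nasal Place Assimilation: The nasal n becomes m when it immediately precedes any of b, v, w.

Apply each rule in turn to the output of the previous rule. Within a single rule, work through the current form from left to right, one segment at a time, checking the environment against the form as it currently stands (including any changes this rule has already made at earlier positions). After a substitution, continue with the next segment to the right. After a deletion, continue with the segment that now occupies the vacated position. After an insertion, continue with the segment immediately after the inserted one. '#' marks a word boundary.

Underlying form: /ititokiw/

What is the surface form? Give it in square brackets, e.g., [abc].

[isidogiw]

(1) Palatal Assibilation: [ititokiw] → [isitokiw]
(2) Intervocalic Voicing: [isitokiw] → [isidogiw]
(3) Nasal Place Assimilation: no change — [isidogiw]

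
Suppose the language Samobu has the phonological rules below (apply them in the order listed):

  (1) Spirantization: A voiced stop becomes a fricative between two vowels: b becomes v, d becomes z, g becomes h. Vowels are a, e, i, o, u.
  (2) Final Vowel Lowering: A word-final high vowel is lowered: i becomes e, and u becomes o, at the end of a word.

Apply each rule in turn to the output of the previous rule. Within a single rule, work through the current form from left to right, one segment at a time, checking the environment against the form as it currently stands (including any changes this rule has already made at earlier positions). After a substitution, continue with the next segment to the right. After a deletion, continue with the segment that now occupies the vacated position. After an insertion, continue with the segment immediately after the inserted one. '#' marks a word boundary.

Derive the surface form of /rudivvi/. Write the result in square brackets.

(1) Spirantization: [rudivvi] → [ruzivvi]
(2) Final Vowel Lowering: [ruzivvi] → [ruzivve]

[ruzivve]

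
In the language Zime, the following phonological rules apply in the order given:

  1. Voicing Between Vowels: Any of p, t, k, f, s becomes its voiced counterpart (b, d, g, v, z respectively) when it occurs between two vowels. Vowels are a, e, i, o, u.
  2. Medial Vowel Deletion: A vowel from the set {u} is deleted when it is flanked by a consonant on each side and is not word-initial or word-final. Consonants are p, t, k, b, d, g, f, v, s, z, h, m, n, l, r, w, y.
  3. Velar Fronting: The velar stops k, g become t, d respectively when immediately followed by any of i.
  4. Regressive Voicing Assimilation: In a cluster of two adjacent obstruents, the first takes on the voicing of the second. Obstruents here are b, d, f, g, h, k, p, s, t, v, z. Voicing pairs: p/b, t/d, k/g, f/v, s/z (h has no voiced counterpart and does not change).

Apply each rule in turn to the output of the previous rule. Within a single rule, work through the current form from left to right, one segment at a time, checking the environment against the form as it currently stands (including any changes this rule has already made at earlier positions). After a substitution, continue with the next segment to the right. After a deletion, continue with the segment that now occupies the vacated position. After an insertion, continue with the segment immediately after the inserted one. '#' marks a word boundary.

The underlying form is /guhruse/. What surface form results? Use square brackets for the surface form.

1 Voicing Between Vowels: [guhruse] → [guhruze]
2 Medial Vowel Deletion: [guhruze] → [ghrze]
3 Velar Fronting: no change — [ghrze]
4 Regressive Voicing Assimilation: [ghrze] → [khrze]

[khrze]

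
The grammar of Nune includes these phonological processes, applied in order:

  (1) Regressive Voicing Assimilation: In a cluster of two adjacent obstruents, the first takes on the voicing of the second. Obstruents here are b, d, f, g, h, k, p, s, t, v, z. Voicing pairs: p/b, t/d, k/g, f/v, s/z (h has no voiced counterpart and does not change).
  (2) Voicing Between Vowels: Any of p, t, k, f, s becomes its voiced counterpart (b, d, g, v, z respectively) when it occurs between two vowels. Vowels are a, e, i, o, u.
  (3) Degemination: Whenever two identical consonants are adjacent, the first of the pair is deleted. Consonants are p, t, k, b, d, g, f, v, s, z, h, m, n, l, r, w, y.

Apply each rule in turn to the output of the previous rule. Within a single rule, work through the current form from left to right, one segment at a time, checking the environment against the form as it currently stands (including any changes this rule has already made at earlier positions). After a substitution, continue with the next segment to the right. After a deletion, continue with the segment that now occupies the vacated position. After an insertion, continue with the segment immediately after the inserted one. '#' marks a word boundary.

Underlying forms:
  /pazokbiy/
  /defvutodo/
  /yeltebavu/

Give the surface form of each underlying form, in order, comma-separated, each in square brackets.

/pazokbiy/:
  (1) Regressive Voicing Assimilation: [pazokbiy] → [pazogbiy]
  (2) Voicing Between Vowels: no change — [pazogbiy]
  (3) Degemination: no change — [pazogbiy]
/defvutodo/:
  (1) Regressive Voicing Assimilation: [defvutodo] → [devvutodo]
  (2) Voicing Between Vowels: [devvutodo] → [devvudodo]
  (3) Degemination: [devvudodo] → [devudodo]
/yeltebavu/:
  (1) Regressive Voicing Assimilation: no change — [yeltebavu]
  (2) Voicing Between Vowels: no change — [yeltebavu]
  (3) Degemination: no change — [yeltebavu]

[pazogbiy], [devudodo], [yeltebavu]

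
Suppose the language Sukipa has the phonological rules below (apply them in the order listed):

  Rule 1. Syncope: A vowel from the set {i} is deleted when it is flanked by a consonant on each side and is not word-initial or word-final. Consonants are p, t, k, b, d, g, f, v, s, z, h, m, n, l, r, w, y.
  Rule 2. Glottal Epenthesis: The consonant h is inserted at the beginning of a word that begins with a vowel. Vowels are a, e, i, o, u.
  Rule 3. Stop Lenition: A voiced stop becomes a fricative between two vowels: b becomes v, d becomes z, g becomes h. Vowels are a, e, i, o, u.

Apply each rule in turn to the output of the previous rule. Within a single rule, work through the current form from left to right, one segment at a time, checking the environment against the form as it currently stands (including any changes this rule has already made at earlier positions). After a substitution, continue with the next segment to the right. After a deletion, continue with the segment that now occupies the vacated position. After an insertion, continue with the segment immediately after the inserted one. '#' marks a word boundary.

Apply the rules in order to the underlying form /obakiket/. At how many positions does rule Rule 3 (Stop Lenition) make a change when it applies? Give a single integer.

1

Rule 1 Syncope: [obakiket] → [obakket]
Rule 2 Glottal Epenthesis: [obakket] → [hobakket]
Rule 3 Stop Lenition: [hobakket] → [hovakket]
Rule Rule 3 changed 1 position(s).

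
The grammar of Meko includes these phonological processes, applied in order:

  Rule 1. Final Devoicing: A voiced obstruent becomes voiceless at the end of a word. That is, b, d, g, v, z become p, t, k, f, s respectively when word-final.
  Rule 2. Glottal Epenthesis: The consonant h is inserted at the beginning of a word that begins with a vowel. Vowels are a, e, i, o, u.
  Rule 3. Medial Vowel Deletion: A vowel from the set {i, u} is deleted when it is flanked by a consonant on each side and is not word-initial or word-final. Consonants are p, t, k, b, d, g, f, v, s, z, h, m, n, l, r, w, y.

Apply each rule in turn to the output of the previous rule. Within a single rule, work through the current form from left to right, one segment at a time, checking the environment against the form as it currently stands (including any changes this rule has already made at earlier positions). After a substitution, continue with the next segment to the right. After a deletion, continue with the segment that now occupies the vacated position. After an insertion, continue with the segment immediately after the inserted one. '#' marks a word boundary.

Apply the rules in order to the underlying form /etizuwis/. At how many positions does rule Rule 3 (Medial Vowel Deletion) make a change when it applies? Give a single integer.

3

Rule 1 Final Devoicing: no change — [etizuwis]
Rule 2 Glottal Epenthesis: [etizuwis] → [hetizuwis]
Rule 3 Medial Vowel Deletion: [hetizuwis] → [hetzws]
Rule Rule 3 changed 3 position(s).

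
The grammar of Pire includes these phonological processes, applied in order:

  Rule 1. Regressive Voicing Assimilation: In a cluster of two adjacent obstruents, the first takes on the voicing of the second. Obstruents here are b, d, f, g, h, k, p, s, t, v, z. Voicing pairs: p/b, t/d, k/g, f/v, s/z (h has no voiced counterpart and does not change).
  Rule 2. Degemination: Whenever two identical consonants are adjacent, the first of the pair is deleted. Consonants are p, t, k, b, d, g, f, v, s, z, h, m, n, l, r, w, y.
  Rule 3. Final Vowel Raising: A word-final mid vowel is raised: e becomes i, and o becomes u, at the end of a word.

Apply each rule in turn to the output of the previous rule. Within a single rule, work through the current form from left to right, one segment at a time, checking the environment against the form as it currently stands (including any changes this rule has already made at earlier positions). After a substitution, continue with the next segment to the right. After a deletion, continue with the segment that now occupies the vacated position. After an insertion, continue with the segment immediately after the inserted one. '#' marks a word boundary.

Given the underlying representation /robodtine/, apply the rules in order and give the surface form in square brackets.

[robotini]

Rule 1 Regressive Voicing Assimilation: [robodtine] → [robottine]
Rule 2 Degemination: [robottine] → [robotine]
Rule 3 Final Vowel Raising: [robotine] → [robotini]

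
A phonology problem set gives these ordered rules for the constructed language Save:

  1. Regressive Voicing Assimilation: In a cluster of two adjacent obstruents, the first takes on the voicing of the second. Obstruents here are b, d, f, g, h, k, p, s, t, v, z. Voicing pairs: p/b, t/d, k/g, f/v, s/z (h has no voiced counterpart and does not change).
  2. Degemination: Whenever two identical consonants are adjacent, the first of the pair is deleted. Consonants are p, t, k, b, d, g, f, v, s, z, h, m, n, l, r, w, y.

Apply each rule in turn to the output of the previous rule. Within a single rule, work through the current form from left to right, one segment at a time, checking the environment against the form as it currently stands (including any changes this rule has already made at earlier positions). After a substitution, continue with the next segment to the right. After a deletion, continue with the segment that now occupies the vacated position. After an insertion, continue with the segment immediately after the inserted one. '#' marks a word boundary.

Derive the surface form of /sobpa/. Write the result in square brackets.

[sopa]

1 Regressive Voicing Assimilation: [sobpa] → [soppa]
2 Degemination: [soppa] → [sopa]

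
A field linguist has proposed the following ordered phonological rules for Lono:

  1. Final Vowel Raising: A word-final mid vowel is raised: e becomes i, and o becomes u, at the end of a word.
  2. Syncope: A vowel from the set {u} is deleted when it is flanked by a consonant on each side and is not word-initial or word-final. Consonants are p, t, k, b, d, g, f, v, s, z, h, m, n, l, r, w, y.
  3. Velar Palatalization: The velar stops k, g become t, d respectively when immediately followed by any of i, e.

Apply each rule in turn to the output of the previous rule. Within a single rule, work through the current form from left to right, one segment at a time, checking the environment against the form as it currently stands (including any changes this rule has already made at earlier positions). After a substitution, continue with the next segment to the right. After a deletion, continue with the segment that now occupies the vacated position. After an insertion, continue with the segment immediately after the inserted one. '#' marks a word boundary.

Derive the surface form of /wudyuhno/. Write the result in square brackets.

1 Final Vowel Raising: [wudyuhno] → [wudyuhnu]
2 Syncope: [wudyuhnu] → [wdyhnu]
3 Velar Palatalization: no change — [wdyhnu]

[wdyhnu]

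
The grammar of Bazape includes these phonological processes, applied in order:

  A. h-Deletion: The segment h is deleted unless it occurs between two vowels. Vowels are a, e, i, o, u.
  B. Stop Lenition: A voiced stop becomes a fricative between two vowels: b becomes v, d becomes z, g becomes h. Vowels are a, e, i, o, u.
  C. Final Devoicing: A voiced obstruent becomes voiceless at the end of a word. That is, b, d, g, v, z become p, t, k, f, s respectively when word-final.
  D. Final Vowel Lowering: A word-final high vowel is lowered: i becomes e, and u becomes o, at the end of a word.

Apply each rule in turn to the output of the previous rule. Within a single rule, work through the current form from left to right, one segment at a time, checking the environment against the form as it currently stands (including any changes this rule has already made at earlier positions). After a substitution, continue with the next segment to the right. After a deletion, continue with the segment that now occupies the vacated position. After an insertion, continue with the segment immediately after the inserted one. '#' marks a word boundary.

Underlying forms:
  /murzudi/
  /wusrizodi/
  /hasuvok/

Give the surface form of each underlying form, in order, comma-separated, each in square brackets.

[murzuze], [wusrizoze], [asuvok]

/murzudi/:
  A h-Deletion: no change — [murzudi]
  B Stop Lenition: [murzudi] → [murzuzi]
  C Final Devoicing: no change — [murzuzi]
  D Final Vowel Lowering: [murzuzi] → [murzuze]
/wusrizodi/:
  A h-Deletion: no change — [wusrizodi]
  B Stop Lenition: [wusrizodi] → [wusrizozi]
  C Final Devoicing: no change — [wusrizozi]
  D Final Vowel Lowering: [wusrizozi] → [wusrizoze]
/hasuvok/:
  A h-Deletion: [hasuvok] → [asuvok]
  B Stop Lenition: no change — [asuvok]
  C Final Devoicing: no change — [asuvok]
  D Final Vowel Lowering: no change — [asuvok]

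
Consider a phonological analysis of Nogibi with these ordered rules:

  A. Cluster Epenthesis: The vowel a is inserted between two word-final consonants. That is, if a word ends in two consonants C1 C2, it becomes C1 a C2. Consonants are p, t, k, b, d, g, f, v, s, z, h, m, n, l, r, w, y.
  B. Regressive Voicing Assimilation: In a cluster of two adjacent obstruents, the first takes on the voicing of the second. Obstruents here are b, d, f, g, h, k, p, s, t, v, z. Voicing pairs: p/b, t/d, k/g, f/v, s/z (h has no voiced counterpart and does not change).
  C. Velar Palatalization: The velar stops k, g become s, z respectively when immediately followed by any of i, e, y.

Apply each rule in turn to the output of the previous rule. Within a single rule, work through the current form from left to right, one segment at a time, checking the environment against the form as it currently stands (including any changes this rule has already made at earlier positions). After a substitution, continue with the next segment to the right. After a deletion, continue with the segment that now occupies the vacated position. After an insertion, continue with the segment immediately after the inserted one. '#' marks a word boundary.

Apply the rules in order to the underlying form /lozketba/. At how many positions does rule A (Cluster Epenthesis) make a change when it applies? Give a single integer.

0

A Cluster Epenthesis: no change — [lozketba]
B Regressive Voicing Assimilation: [lozketba] → [loskedba]
C Velar Palatalization: [loskedba] → [lossedba]
Rule A changed 0 position(s).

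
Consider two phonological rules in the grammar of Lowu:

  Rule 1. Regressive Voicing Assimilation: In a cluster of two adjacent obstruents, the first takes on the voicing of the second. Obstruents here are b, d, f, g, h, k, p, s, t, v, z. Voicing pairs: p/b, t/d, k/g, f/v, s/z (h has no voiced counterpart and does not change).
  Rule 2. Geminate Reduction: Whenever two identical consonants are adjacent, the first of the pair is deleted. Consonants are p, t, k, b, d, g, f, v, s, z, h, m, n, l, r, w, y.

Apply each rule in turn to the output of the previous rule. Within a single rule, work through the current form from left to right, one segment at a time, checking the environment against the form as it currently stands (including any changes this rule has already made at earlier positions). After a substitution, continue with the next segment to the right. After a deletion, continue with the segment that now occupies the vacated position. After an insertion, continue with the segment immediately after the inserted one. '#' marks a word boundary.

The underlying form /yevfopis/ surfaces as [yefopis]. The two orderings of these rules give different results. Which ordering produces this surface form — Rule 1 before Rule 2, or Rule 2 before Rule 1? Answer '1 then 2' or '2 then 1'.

1 then 2

Order 1 then 2:
  1 Regressive Voicing Assimilation: [yevfopis] → [yeffopis]
  2 Geminate Reduction: [yeffopis] → [yefopis]
  result: [yefopis]
Order 2 then 1:
  2 Geminate Reduction: no change — [yevfopis]
  1 Regressive Voicing Assimilation: [yevfopis] → [yeffopis]
  result: [yeffopis]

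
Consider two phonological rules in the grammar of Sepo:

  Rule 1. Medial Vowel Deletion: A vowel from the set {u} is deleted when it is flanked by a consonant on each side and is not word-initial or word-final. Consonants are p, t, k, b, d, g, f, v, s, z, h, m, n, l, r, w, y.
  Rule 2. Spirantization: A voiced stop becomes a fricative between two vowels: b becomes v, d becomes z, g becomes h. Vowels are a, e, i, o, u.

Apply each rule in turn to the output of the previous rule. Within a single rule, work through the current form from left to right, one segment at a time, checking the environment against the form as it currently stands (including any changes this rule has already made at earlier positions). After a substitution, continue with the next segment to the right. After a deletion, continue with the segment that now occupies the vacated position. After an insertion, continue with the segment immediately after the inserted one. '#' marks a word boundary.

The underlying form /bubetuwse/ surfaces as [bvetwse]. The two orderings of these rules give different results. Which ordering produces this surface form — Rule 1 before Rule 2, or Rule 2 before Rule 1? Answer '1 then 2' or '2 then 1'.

Order 1 then 2:
  1 Medial Vowel Deletion: [bubetuwse] → [bbetwse]
  2 Spirantization: no change — [bbetwse]
  result: [bbetwse]
Order 2 then 1:
  2 Spirantization: [bubetuwse] → [buvetuwse]
  1 Medial Vowel Deletion: [buvetuwse] → [bvetwse]
  result: [bvetwse]

2 then 1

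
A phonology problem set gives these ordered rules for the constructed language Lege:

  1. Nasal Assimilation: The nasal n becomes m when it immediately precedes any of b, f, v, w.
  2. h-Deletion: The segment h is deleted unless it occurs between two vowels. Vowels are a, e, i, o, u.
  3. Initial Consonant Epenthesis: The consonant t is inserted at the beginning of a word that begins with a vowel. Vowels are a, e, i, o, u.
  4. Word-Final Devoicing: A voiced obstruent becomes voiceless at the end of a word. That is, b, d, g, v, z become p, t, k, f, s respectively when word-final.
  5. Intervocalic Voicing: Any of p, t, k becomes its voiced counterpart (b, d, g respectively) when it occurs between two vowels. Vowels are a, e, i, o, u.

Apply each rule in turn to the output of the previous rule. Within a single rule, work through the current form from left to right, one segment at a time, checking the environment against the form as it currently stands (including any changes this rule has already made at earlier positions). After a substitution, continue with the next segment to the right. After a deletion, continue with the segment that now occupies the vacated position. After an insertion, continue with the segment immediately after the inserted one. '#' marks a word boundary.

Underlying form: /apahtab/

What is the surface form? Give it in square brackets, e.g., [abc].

1 Nasal Assimilation: no change — [apahtab]
2 h-Deletion: [apahtab] → [apatab]
3 Initial Consonant Epenthesis: [apatab] → [tapatab]
4 Word-Final Devoicing: [tapatab] → [tapatap]
5 Intervocalic Voicing: [tapatap] → [tabadap]

[tabadap]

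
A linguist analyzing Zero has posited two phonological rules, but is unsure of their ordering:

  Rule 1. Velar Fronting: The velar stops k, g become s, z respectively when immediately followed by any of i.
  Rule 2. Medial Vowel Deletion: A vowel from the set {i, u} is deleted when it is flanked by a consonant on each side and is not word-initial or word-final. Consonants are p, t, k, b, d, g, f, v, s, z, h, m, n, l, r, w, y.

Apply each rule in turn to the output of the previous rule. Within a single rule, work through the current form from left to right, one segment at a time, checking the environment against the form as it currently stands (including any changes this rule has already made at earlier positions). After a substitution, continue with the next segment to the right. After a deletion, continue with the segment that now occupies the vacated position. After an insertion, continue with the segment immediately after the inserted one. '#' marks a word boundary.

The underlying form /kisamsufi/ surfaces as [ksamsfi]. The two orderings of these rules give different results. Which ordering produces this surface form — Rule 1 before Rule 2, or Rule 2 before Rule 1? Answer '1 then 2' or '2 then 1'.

Order 1 then 2:
  1 Velar Fronting: [kisamsufi] → [sisamsufi]
  2 Medial Vowel Deletion: [sisamsufi] → [ssamsfi]
  result: [ssamsfi]
Order 2 then 1:
  2 Medial Vowel Deletion: [kisamsufi] → [ksamsfi]
  1 Velar Fronting: no change — [ksamsfi]
  result: [ksamsfi]

2 then 1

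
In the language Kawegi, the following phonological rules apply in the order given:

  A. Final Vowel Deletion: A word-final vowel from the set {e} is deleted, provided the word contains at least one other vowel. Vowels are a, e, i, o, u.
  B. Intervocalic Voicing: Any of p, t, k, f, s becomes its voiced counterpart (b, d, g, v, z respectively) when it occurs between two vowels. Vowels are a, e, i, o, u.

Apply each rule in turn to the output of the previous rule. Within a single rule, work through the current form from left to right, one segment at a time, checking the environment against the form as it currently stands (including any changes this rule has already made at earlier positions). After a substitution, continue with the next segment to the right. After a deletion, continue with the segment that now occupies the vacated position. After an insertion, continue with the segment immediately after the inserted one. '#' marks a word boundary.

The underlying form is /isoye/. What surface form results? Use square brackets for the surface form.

A Final Vowel Deletion: [isoye] → [isoy]
B Intervocalic Voicing: [isoy] → [izoy]

[izoy]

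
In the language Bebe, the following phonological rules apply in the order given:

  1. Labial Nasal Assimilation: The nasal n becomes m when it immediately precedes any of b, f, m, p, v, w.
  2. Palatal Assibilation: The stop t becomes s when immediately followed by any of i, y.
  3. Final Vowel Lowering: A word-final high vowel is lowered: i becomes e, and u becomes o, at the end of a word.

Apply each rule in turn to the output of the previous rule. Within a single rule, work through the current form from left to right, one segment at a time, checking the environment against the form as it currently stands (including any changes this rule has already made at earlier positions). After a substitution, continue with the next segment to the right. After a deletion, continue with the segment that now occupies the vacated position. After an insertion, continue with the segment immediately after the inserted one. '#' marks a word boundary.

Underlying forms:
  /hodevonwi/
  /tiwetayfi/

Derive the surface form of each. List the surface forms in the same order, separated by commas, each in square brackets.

/hodevonwi/:
  1 Labial Nasal Assimilation: [hodevonwi] → [hodevomwi]
  2 Palatal Assibilation: no change — [hodevomwi]
  3 Final Vowel Lowering: [hodevomwi] → [hodevomwe]
/tiwetayfi/:
  1 Labial Nasal Assimilation: no change — [tiwetayfi]
  2 Palatal Assibilation: [tiwetayfi] → [siwetayfi]
  3 Final Vowel Lowering: [siwetayfi] → [siwetayfe]

[hodevomwe], [siwetayfe]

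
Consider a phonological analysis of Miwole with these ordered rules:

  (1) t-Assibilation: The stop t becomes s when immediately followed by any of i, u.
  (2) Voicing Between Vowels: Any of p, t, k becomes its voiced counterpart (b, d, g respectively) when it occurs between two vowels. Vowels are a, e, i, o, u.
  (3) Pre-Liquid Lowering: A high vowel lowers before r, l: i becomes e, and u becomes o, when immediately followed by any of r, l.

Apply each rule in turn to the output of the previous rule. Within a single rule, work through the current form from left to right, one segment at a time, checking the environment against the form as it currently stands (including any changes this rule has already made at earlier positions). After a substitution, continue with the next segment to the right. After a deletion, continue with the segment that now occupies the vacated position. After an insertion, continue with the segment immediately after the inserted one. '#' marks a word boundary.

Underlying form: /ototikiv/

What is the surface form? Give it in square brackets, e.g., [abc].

[odosigiv]

(1) t-Assibilation: [ototikiv] → [otosikiv]
(2) Voicing Between Vowels: [otosikiv] → [odosigiv]
(3) Pre-Liquid Lowering: no change — [odosigiv]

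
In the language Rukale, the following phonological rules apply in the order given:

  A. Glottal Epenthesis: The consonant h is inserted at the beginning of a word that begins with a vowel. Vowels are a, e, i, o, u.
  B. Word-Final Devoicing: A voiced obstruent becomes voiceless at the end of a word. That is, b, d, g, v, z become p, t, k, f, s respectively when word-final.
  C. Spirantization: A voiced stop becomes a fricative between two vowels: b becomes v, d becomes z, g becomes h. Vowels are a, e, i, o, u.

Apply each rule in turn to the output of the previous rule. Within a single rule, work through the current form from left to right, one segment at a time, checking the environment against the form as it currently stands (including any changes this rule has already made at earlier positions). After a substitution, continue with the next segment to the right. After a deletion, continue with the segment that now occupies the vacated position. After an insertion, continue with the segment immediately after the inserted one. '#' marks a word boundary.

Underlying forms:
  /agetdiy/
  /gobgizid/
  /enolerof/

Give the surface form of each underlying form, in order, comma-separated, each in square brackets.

[hahetdiy], [gobgizit], [henolerof]

/agetdiy/:
  A Glottal Epenthesis: [agetdiy] → [hagetdiy]
  B Word-Final Devoicing: no change — [hagetdiy]
  C Spirantization: [hagetdiy] → [hahetdiy]
/gobgizid/:
  A Glottal Epenthesis: no change — [gobgizid]
  B Word-Final Devoicing: [gobgizid] → [gobgizit]
  C Spirantization: no change — [gobgizit]
/enolerof/:
  A Glottal Epenthesis: [enolerof] → [henolerof]
  B Word-Final Devoicing: no change — [henolerof]
  C Spirantization: no change — [henolerof]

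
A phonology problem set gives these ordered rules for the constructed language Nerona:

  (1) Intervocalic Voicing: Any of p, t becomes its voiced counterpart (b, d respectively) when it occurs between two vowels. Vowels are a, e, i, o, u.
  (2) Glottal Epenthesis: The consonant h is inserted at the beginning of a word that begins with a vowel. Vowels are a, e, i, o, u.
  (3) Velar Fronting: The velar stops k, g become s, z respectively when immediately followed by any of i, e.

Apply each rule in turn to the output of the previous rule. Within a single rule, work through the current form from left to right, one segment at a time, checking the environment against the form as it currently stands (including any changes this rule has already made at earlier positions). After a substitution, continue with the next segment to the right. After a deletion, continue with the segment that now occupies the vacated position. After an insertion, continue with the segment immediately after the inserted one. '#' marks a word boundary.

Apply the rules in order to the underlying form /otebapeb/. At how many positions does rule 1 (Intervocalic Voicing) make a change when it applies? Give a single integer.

2

(1) Intervocalic Voicing: [otebapeb] → [odebabeb]
(2) Glottal Epenthesis: [odebabeb] → [hodebabeb]
(3) Velar Fronting: no change — [hodebabeb]
Rule 1 changed 2 position(s).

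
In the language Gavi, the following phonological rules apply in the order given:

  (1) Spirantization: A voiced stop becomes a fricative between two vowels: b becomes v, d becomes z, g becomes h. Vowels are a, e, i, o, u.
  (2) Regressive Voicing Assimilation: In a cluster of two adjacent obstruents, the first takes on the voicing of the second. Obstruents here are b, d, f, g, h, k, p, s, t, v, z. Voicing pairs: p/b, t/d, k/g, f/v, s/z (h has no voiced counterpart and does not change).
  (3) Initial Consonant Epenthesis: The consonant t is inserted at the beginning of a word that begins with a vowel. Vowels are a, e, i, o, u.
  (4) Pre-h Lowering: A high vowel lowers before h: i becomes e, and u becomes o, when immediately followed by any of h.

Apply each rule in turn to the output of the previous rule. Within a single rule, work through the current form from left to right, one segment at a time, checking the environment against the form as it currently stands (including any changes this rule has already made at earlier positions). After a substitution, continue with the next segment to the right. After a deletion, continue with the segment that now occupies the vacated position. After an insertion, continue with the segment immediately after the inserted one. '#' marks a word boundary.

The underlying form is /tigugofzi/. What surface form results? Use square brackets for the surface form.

(1) Spirantization: [tigugofzi] → [tihuhofzi]
(2) Regressive Voicing Assimilation: [tihuhofzi] → [tihuhovzi]
(3) Initial Consonant Epenthesis: no change — [tihuhovzi]
(4) Pre-h Lowering: [tihuhovzi] → [tehohovzi]

[tehohovzi]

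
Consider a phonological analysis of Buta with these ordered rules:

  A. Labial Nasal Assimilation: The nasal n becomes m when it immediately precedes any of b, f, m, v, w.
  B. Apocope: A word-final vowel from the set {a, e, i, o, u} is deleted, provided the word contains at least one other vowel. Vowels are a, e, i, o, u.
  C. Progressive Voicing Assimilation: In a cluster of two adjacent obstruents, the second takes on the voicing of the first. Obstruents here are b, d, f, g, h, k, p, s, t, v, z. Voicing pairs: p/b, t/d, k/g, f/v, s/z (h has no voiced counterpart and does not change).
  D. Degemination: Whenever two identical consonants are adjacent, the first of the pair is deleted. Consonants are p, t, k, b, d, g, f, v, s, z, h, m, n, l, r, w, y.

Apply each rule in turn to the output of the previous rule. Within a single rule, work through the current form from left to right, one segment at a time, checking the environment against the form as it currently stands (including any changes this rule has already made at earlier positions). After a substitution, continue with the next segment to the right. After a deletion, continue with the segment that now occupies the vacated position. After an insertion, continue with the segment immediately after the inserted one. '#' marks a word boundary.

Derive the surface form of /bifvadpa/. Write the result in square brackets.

A Labial Nasal Assimilation: no change — [bifvadpa]
B Apocope: [bifvadpa] → [bifvadp]
C Progressive Voicing Assimilation: [bifvadp] → [biffadb]
D Degemination: [biffadb] → [bifadb]

[bifadb]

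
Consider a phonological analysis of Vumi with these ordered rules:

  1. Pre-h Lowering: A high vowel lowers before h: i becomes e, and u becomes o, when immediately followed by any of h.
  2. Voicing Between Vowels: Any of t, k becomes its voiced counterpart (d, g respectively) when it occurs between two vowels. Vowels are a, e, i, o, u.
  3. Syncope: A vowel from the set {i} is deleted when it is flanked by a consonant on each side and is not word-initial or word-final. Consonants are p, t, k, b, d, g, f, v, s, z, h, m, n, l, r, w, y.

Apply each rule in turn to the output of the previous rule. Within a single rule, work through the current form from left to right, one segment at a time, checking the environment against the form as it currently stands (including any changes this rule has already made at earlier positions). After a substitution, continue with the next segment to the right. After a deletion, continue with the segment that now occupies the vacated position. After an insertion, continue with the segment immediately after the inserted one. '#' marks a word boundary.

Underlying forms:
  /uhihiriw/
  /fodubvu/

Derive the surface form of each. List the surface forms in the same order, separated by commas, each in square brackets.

/uhihiriw/:
  1 Pre-h Lowering: [uhihiriw] → [ohehiriw]
  2 Voicing Between Vowels: no change — [ohehiriw]
  3 Syncope: [ohehiriw] → [ohehrw]
/fodubvu/:
  1 Pre-h Lowering: no change — [fodubvu]
  2 Voicing Between Vowels: no change — [fodubvu]
  3 Syncope: no change — [fodubvu]

[ohehrw], [fodubvu]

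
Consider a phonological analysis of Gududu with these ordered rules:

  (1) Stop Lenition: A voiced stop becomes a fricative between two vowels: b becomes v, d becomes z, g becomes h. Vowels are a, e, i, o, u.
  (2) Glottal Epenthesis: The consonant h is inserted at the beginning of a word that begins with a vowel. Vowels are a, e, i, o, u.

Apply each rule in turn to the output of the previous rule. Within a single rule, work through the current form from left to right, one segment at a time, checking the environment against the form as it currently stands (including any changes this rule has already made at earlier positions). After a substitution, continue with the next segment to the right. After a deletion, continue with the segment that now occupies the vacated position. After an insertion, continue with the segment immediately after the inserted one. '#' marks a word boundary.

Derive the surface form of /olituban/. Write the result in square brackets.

(1) Stop Lenition: [olituban] → [olituvan]
(2) Glottal Epenthesis: [olituvan] → [holituvan]

[holituvan]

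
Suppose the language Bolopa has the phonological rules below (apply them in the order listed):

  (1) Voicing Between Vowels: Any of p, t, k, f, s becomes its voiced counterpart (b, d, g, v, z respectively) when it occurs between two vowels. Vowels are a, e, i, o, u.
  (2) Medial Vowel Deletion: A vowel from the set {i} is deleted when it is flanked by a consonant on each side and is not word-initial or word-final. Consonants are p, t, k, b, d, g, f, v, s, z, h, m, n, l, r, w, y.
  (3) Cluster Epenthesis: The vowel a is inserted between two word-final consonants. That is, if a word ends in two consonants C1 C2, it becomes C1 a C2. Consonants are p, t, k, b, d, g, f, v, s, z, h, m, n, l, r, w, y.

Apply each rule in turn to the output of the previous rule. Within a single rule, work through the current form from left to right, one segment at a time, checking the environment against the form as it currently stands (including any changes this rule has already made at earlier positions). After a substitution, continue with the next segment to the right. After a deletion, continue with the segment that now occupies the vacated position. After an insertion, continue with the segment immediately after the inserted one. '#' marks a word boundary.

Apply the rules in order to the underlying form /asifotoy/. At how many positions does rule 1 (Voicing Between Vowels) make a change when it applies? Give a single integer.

3

(1) Voicing Between Vowels: [asifotoy] → [azivodoy]
(2) Medial Vowel Deletion: [azivodoy] → [azvodoy]
(3) Cluster Epenthesis: no change — [azvodoy]
Rule 1 changed 3 position(s).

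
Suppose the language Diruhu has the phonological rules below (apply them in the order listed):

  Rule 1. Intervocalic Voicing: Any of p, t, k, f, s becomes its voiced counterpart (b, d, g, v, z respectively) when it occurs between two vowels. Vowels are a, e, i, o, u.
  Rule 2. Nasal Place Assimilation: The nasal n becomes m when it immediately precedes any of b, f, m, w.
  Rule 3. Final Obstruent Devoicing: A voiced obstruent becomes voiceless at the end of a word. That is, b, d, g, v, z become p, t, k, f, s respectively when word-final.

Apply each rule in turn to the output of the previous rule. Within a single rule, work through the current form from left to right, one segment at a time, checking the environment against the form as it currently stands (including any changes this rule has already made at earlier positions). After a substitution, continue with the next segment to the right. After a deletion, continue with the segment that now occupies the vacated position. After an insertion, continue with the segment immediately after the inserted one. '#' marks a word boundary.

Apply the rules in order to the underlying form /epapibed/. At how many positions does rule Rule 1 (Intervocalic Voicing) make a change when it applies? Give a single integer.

Rule 1 Intervocalic Voicing: [epapibed] → [ebabibed]
Rule 2 Nasal Place Assimilation: no change — [ebabibed]
Rule 3 Final Obstruent Devoicing: [ebabibed] → [ebabibet]
Rule Rule 1 changed 2 position(s).

2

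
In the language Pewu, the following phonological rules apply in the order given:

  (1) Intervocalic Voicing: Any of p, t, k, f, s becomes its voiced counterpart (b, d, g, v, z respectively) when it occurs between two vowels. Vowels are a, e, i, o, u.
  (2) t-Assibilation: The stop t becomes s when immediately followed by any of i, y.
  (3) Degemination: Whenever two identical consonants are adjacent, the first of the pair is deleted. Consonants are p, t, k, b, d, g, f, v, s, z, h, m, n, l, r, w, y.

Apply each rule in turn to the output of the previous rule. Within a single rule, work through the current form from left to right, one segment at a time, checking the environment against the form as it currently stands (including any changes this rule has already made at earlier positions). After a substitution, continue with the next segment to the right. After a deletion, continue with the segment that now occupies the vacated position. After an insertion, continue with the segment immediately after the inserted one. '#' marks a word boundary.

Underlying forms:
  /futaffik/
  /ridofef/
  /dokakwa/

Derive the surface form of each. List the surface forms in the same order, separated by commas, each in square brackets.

[fudafik], [ridovef], [dogakwa]

/futaffik/:
  (1) Intervocalic Voicing: [futaffik] → [fudaffik]
  (2) t-Assibilation: no change — [fudaffik]
  (3) Degemination: [fudaffik] → [fudafik]
/ridofef/:
  (1) Intervocalic Voicing: [ridofef] → [ridovef]
  (2) t-Assibilation: no change — [ridovef]
  (3) Degemination: no change — [ridovef]
/dokakwa/:
  (1) Intervocalic Voicing: [dokakwa] → [dogakwa]
  (2) t-Assibilation: no change — [dogakwa]
  (3) Degemination: no change — [dogakwa]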